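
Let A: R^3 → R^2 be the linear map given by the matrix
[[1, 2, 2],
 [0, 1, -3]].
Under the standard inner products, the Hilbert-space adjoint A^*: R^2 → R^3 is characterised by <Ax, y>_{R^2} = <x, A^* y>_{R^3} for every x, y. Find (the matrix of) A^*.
A^* = A^T =
[[1, 0],
 [2, 1],
 [2, -3]]

For real matrices with standard dot products, the defining identity <Ax, y> = <x, A^* y> gives (Ax)^T y = x^T (A^*) y, i.e. x^T A^T y = x^T (A^*) y. Since this holds for all x, y, we must have A^* = A^T. Therefore
A^* =
[[1, 0],
 [2, 1],
 [2, -3]].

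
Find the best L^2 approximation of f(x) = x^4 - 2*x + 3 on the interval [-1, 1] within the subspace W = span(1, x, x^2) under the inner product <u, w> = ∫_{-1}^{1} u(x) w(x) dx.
g(x) = 6*x^2/7 - 2*x + 102/35

The best approximation g ∈ W is the orthogonal projection of f onto W. Writing g = a_0 + a_1 x + a_2 x^2, the coefficients solve the normal equations G · a = b where
  G_{ij} = <φ_i, φ_j> and b_i = <f, φ_i>, with φ_0 = 1, φ_1 = x, φ_2 = x^2.
G =
  [2, 0, 2/3]
  [0, 2/3, 0]
  [2/3, 0, 2/5],
b = (32/5, -4/3, 16/7).
Solving gives a_0 = 102/35, a_1 = -2, a_2 = 6/7, so
  g(x) = 6*x^2/7 - 2*x + 102/35.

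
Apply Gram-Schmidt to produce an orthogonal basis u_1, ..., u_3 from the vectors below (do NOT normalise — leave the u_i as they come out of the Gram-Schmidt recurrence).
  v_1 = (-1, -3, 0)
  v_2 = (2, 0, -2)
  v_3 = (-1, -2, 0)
Orthogonal basis:
  u_1 = (-1, -3, 0)
  u_2 = (9/5, -3/5, -2)
  u_3 = (-3/19, 1/19, -3/19)

Apply the Gram-Schmidt recurrence
  u_1 = v_1
  u_i = v_i − Σ_{j<i} ((v_i · u_j) / (u_j · u_j)) · u_j.

Step by step this gives:
  u_1 = (-1, -3, 0)
  u_2 = (9/5, -3/5, -2)
  u_3 = (-3/19, 1/19, -3/19)

Orthogonality check:
  u_2 · u_1 = 0 (should be 0)
  u_3 · u_1 = 0 (should be 0)
  u_3 · u_2 = 0 (should be 0)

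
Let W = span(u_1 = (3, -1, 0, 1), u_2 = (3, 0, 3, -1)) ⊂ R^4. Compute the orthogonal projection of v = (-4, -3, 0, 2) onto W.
proj_W(v) = (-357/145, 21/145, -294/145, 77/145)

Set up U = [u_1 | ... | u_2] ∈ R^(4×2). The projector onto W = col(U) is P = U (U^T U)^(-1) U^T.
Compute U^T U =
  [11, 8]
  [8, 19],
and U^T v = (-7, -14).
Solve U^T U · c = U^T v for the coefficients: c = (-21/145, -98/145). The projection is proj_W(v) = U c.
Check: (v - proj_W(v)) · u_1 = 0  (should be 0).
Check: (v - proj_W(v)) · u_2 = 0  (should be 0).
Result: proj_W(v) = (-357/145, 21/145, -294/145, 77/145).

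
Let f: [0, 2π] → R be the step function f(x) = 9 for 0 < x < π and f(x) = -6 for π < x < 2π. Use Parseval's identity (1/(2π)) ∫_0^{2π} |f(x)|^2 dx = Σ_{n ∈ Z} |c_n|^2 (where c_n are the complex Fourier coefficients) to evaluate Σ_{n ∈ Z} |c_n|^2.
Σ |c_n|^2 = 117/2

Parseval equates the L^2 energy of f (normalised by 1/(2π)) with the ℓ^2 sum of its Fourier coefficients: (1/(2π)) ∫_0^{2π} |f|^2 = Σ |c_n|^2.
Compute the left side: (1/(2π)) [∫_0^π 9^2 dx + ∫_π^{2π} (-6)^2 dx] = (1/(2π)) · (81π + 36π) = (81 + 36)/2 = 117/2.
So Σ_{n ∈ Z} |c_n|^2 = 117/2.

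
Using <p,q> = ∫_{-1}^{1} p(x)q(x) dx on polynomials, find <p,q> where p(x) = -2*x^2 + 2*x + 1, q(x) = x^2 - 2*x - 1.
<p,q> = -52/15

Expand the product: p(x)·q(x) = -2*x^4 + 6*x^3 - x^2 - 4*x - 1.
∫_{-1}^{1} of each monomial x^k gives [2/(k+1) if k even, 0 if k odd]. Integrating term-by-term (or equivalently evaluating the antiderivative F(x) = -2*x^5/5 + 3*x^4/2 - x^3/3 - 2*x^2 - x at the endpoints):
  F(1) − F(−1) = -67/30 − (37/30) = -52/15.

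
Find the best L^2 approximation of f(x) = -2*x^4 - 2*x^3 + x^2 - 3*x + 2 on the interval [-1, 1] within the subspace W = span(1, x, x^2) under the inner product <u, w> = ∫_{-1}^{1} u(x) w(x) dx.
g(x) = -5*x^2/7 - 21*x/5 + 76/35

The best approximation g ∈ W is the orthogonal projection of f onto W. Writing g = a_0 + a_1 x + a_2 x^2, the coefficients solve the normal equations G · a = b where
  G_{ij} = <φ_i, φ_j> and b_i = <f, φ_i>, with φ_0 = 1, φ_1 = x, φ_2 = x^2.
G =
  [2, 0, 2/3]
  [0, 2/3, 0]
  [2/3, 0, 2/5],
b = (58/15, -14/5, 122/105).
Solving gives a_0 = 76/35, a_1 = -21/5, a_2 = -5/7, so
  g(x) = -5*x^2/7 - 21*x/5 + 76/35.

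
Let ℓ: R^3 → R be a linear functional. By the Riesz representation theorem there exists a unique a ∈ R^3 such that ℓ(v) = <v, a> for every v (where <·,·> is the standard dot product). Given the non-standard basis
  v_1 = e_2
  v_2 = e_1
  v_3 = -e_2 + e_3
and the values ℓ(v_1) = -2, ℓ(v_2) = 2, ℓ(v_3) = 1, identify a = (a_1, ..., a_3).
a = (2, -2, -1)

Write a = (a_1, ..., a_3) in the standard basis. For each basis vector v_i, ℓ(v_i) = <v_i, a> is a linear equation in the a_j's. Collect the n equations into a matrix system V a = ℓ, where row i of V is v_i (expressed in the standard basis). Since V is invertible (lower-triangular with 1s on the diagonal, up to permutation), solve by back-substitution:
  V =
[[0, 1, 0],
 [1, 0, 0],
 [0, -1, 1]]
  V a = (-2, 2, 1)
Solving gives a = (2, -2, -1).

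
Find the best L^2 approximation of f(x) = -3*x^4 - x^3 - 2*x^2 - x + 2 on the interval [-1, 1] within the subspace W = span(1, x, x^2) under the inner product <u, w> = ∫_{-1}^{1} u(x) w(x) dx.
g(x) = -32*x^2/7 - 8*x/5 + 79/35

The best approximation g ∈ W is the orthogonal projection of f onto W. Writing g = a_0 + a_1 x + a_2 x^2, the coefficients solve the normal equations G · a = b where
  G_{ij} = <φ_i, φ_j> and b_i = <f, φ_i>, with φ_0 = 1, φ_1 = x, φ_2 = x^2.
G =
  [2, 0, 2/3]
  [0, 2/3, 0]
  [2/3, 0, 2/5],
b = (22/15, -16/15, -34/105).
Solving gives a_0 = 79/35, a_1 = -8/5, a_2 = -32/7, so
  g(x) = -32*x^2/7 - 8*x/5 + 79/35.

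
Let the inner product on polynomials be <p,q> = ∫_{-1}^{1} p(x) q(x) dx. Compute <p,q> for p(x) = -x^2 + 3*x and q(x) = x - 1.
<p,q> = 8/3

Expand the product: p(x)·q(x) = -x^3 + 4*x^2 - 3*x.
∫_{-1}^{1} of each monomial x^k gives [2/(k+1) if k even, 0 if k odd]. Integrating term-by-term (or equivalently evaluating the antiderivative F(x) = -x^4/4 + 4*x^3/3 - 3*x^2/2 at the endpoints):
  F(1) − F(−1) = -5/12 − (-37/12) = 8/3.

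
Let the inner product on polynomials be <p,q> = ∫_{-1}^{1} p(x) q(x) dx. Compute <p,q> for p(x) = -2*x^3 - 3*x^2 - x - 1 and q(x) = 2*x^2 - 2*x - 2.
<p,q> = 36/5

Expand the product: p(x)·q(x) = -4*x^5 - 2*x^4 + 8*x^3 + 6*x^2 + 4*x + 2.
∫_{-1}^{1} of each monomial x^k gives [2/(k+1) if k even, 0 if k odd]. Integrating term-by-term (or equivalently evaluating the antiderivative F(x) = -2*x^6/3 - 2*x^5/5 + 2*x^4 + 2*x^3 + 2*x^2 + 2*x at the endpoints):
  F(1) − F(−1) = 104/15 − (-4/15) = 36/5.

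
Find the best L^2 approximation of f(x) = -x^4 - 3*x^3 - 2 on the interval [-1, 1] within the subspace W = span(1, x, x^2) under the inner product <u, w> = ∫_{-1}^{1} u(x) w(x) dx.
g(x) = -6*x^2/7 - 9*x/5 - 67/35

The best approximation g ∈ W is the orthogonal projection of f onto W. Writing g = a_0 + a_1 x + a_2 x^2, the coefficients solve the normal equations G · a = b where
  G_{ij} = <φ_i, φ_j> and b_i = <f, φ_i>, with φ_0 = 1, φ_1 = x, φ_2 = x^2.
G =
  [2, 0, 2/3]
  [0, 2/3, 0]
  [2/3, 0, 2/5],
b = (-22/5, -6/5, -34/21).
Solving gives a_0 = -67/35, a_1 = -9/5, a_2 = -6/7, so
  g(x) = -6*x^2/7 - 9*x/5 - 67/35.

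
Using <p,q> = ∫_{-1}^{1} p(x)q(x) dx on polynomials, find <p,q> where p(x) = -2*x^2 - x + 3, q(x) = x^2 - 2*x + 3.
<p,q> = 248/15

Expand the product: p(x)·q(x) = -2*x^4 + 3*x^3 - x^2 - 9*x + 9.
∫_{-1}^{1} of each monomial x^k gives [2/(k+1) if k even, 0 if k odd]. Integrating term-by-term (or equivalently evaluating the antiderivative F(x) = -2*x^5/5 + 3*x^4/4 - x^3/3 - 9*x^2/2 + 9*x at the endpoints):
  F(1) − F(−1) = 271/60 − (-721/60) = 248/15.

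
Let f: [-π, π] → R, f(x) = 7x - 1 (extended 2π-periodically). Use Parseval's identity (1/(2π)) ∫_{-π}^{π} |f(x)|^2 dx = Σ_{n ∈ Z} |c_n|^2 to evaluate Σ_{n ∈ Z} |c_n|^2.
Σ |c_n|^2 = 49π^2/3 + 1

Expand and integrate term by term over [-π, π]:
  ∫ (7x)^2 dx = 49·(2π^3/3); ∫ 2·7·(-1)·x dx = 0 (odd integrand); ∫ (-1)^2 dx = 1·2π.
So (1/(2π)) ∫_{-π}^{π} (7x - 1)^2 dx = 49π^2/3 + 1 = 49π^2/3 + 1.
Parseval ⇒ Σ |c_n|^2 = 49π^2/3 + 1.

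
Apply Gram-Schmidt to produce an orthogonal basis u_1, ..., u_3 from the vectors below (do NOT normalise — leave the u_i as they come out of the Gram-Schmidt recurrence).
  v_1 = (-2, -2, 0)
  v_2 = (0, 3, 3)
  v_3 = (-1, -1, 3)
Orthogonal basis:
  u_1 = (-2, -2, 0)
  u_2 = (-3/2, 3/2, 3)
  u_3 = (1, -1, 1)

Apply the Gram-Schmidt recurrence
  u_1 = v_1
  u_i = v_i − Σ_{j<i} ((v_i · u_j) / (u_j · u_j)) · u_j.

Step by step this gives:
  u_1 = (-2, -2, 0)
  u_2 = (-3/2, 3/2, 3)
  u_3 = (1, -1, 1)

Orthogonality check:
  u_2 · u_1 = 0 (should be 0)
  u_3 · u_1 = 0 (should be 0)
  u_3 · u_2 = 0 (should be 0)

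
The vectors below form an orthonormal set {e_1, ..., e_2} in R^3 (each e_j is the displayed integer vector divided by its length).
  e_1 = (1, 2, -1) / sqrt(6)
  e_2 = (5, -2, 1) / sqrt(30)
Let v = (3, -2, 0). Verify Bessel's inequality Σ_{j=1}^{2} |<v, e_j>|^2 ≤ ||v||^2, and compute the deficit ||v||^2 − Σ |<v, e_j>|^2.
Σ |<v, e_j>|^2 = 61/5; ||v||^2 = 13; deficit = 4/5

Write each e_j = u_j / sqrt(<u_j, u_j>) where u_j is the displayed integer vector. Then <v, e_j> = <v, u_j> / sqrt(<u_j, u_j>), so |<v, e_j>|^2 = <v, u_j>^2 / <u_j, u_j>.
Coefficients: <v, e_1> = -1/sqrt(6), <v, e_2> = 19/sqrt(30).
Square and sum: Σ |<v, e_j>|^2 = 61/5.
Compute ||v||^2 = v·v = 13.
Deficit = 13 − 61/5 = 4/5 ≥ 0, confirming Bessel's inequality. (The deficit equals ||v − Σ <v,e_j> e_j||^2, the squared distance from v to span{e_j}.)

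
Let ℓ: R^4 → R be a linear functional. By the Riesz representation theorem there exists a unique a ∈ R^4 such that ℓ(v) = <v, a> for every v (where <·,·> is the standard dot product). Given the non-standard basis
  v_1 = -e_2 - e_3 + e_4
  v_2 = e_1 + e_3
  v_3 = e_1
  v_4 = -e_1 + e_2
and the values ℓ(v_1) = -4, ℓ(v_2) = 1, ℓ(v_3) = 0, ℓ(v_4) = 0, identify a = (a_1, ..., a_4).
a = (0, 0, 1, -3)

Write a = (a_1, ..., a_4) in the standard basis. For each basis vector v_i, ℓ(v_i) = <v_i, a> is a linear equation in the a_j's. Collect the n equations into a matrix system V a = ℓ, where row i of V is v_i (expressed in the standard basis). Since V is invertible (lower-triangular with 1s on the diagonal, up to permutation), solve by back-substitution:
  V =
[[0, -1, -1, 1],
 [1, 0, 1, 0],
 [1, 0, 0, 0],
 [-1, 1, 0, 0]]
  V a = (-4, 1, 0, 0)
Solving gives a = (0, 0, 1, -3).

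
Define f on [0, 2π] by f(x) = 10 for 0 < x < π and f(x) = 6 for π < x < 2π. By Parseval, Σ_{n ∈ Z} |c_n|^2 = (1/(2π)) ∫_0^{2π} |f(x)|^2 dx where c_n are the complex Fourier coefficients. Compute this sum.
Σ |c_n|^2 = 68

Parseval equates the L^2 energy of f (normalised by 1/(2π)) with the ℓ^2 sum of its Fourier coefficients: (1/(2π)) ∫_0^{2π} |f|^2 = Σ |c_n|^2.
Compute the left side: (1/(2π)) [∫_0^π 10^2 dx + ∫_π^{2π} 6^2 dx] = (1/(2π)) · (100π + 36π) = (100 + 36)/2 = 68.
So Σ_{n ∈ Z} |c_n|^2 = 68.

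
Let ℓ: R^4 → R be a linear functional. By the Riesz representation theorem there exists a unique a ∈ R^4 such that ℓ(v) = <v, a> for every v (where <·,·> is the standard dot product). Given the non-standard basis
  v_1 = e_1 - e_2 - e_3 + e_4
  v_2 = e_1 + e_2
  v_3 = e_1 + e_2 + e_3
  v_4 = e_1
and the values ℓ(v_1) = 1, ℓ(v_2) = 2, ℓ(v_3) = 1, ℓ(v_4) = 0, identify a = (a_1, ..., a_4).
a = (0, 2, -1, 2)

Write a = (a_1, ..., a_4) in the standard basis. For each basis vector v_i, ℓ(v_i) = <v_i, a> is a linear equation in the a_j's. Collect the n equations into a matrix system V a = ℓ, where row i of V is v_i (expressed in the standard basis). Since V is invertible (lower-triangular with 1s on the diagonal, up to permutation), solve by back-substitution:
  V =
[[1, -1, -1, 1],
 [1, 1, 0, 0],
 [1, 1, 1, 0],
 [1, 0, 0, 0]]
  V a = (1, 2, 1, 0)
Solving gives a = (0, 2, -1, 2).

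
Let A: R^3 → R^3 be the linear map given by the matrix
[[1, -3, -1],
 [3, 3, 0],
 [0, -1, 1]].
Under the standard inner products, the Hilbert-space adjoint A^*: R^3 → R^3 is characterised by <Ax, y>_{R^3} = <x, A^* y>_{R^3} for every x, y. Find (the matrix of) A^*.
A^* = A^T =
[[1, 3, 0],
 [-3, 3, -1],
 [-1, 0, 1]]

For real matrices with standard dot products, the defining identity <Ax, y> = <x, A^* y> gives (Ax)^T y = x^T (A^*) y, i.e. x^T A^T y = x^T (A^*) y. Since this holds for all x, y, we must have A^* = A^T. Therefore
A^* =
[[1, 3, 0],
 [-3, 3, -1],
 [-1, 0, 1]].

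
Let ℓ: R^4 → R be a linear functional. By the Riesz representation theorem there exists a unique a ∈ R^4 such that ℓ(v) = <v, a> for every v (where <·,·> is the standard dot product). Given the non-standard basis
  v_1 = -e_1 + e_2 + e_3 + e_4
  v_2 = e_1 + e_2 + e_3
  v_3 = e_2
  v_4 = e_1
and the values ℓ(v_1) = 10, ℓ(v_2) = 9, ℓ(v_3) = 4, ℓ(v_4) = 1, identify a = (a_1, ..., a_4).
a = (1, 4, 4, 3)

Write a = (a_1, ..., a_4) in the standard basis. For each basis vector v_i, ℓ(v_i) = <v_i, a> is a linear equation in the a_j's. Collect the n equations into a matrix system V a = ℓ, where row i of V is v_i (expressed in the standard basis). Since V is invertible (lower-triangular with 1s on the diagonal, up to permutation), solve by back-substitution:
  V =
[[-1, 1, 1, 1],
 [1, 1, 1, 0],
 [0, 1, 0, 0],
 [1, 0, 0, 0]]
  V a = (10, 9, 4, 1)
Solving gives a = (1, 4, 4, 3).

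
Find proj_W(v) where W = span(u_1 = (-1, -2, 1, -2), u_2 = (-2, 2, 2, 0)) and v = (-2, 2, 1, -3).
proj_W(v) = (-13/6, 2/3, 13/6, -1)

Set up U = [u_1 | ... | u_2] ∈ R^(4×2). The projector onto W = col(U) is P = U (U^T U)^(-1) U^T.
Compute U^T U =
  [10, 0]
  [0, 12],
and U^T v = (5, 10).
Solve U^T U · c = U^T v for the coefficients: c = (1/2, 5/6). The projection is proj_W(v) = U c.
Check: (v - proj_W(v)) · u_1 = 0  (should be 0).
Check: (v - proj_W(v)) · u_2 = 0  (should be 0).
Result: proj_W(v) = (-13/6, 2/3, 13/6, -1).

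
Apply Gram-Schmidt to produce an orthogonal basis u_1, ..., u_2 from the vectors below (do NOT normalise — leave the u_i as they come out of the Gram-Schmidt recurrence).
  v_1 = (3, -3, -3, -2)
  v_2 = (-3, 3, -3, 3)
Orthogonal basis:
  u_1 = (3, -3, -3, -2)
  u_2 = (-48/31, 48/31, -138/31, 63/31)

Apply the Gram-Schmidt recurrence
  u_1 = v_1
  u_i = v_i − Σ_{j<i} ((v_i · u_j) / (u_j · u_j)) · u_j.

Step by step this gives:
  u_1 = (3, -3, -3, -2)
  u_2 = (-48/31, 48/31, -138/31, 63/31)

Orthogonality check:
  u_2 · u_1 = 0 (should be 0)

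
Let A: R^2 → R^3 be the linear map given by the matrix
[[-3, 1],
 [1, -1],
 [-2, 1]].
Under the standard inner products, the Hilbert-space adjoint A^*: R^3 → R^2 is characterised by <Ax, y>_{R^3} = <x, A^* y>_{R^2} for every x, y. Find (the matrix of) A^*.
A^* = A^T =
[[-3, 1, -2],
 [1, -1, 1]]

For real matrices with standard dot products, the defining identity <Ax, y> = <x, A^* y> gives (Ax)^T y = x^T (A^*) y, i.e. x^T A^T y = x^T (A^*) y. Since this holds for all x, y, we must have A^* = A^T. Therefore
A^* =
[[-3, 1, -2],
 [1, -1, 1]].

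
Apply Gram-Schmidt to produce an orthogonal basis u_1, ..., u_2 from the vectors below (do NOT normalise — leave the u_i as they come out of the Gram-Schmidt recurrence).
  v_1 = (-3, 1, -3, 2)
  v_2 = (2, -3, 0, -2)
Orthogonal basis:
  u_1 = (-3, 1, -3, 2)
  u_2 = (7/23, -56/23, -39/23, -20/23)

Apply the Gram-Schmidt recurrence
  u_1 = v_1
  u_i = v_i − Σ_{j<i} ((v_i · u_j) / (u_j · u_j)) · u_j.

Step by step this gives:
  u_1 = (-3, 1, -3, 2)
  u_2 = (7/23, -56/23, -39/23, -20/23)

Orthogonality check:
  u_2 · u_1 = 0 (should be 0)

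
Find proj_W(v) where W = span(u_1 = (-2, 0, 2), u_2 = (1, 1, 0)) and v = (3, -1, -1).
proj_W(v) = (2, 0, -2)

Set up U = [u_1 | ... | u_2] ∈ R^(3×2). The projector onto W = col(U) is P = U (U^T U)^(-1) U^T.
Compute U^T U =
  [8, -2]
  [-2, 2],
and U^T v = (-8, 2).
Solve U^T U · c = U^T v for the coefficients: c = (-1, 0). The projection is proj_W(v) = U c.
Check: (v - proj_W(v)) · u_1 = 0  (should be 0).
Check: (v - proj_W(v)) · u_2 = 0  (should be 0).
Result: proj_W(v) = (2, 0, -2).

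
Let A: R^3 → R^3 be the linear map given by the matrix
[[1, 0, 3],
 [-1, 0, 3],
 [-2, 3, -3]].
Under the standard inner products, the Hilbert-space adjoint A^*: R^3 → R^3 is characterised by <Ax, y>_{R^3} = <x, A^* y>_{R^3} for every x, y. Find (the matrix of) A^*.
A^* = A^T =
[[1, -1, -2],
 [0, 0, 3],
 [3, 3, -3]]

For real matrices with standard dot products, the defining identity <Ax, y> = <x, A^* y> gives (Ax)^T y = x^T (A^*) y, i.e. x^T A^T y = x^T (A^*) y. Since this holds for all x, y, we must have A^* = A^T. Therefore
A^* =
[[1, -1, -2],
 [0, 0, 3],
 [3, 3, -3]].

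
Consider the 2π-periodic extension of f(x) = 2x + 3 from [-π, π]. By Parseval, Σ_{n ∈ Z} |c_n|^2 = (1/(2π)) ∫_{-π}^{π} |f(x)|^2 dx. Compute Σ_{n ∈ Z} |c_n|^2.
Σ |c_n|^2 = 4π^2/3 + 9

Expand and integrate term by term over [-π, π]:
  ∫ (2x)^2 dx = 4·(2π^3/3); ∫ 2·2·(3)·x dx = 0 (odd integrand); ∫ 3^2 dx = 9·2π.
So (1/(2π)) ∫_{-π}^{π} (2x + 3)^2 dx = 4π^2/3 + 9 = 4π^2/3 + 9.
Parseval ⇒ Σ |c_n|^2 = 4π^2/3 + 9.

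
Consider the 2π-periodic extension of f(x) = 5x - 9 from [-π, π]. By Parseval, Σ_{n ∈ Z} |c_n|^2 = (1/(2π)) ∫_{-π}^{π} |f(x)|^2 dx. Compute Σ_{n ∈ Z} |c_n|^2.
Σ |c_n|^2 = 25π^2/3 + 81

Expand and integrate term by term over [-π, π]:
  ∫ (5x)^2 dx = 25·(2π^3/3); ∫ 2·5·(-9)·x dx = 0 (odd integrand); ∫ (-9)^2 dx = 81·2π.
So (1/(2π)) ∫_{-π}^{π} (5x - 9)^2 dx = 25π^2/3 + 81 = 25π^2/3 + 81.
Parseval ⇒ Σ |c_n|^2 = 25π^2/3 + 81.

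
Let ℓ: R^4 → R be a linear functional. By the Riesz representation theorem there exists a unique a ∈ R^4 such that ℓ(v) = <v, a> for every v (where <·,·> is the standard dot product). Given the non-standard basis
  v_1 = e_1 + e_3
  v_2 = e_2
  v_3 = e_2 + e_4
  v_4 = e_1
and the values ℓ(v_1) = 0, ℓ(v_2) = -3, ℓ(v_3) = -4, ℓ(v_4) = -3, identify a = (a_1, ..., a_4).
a = (-3, -3, 3, -1)

Write a = (a_1, ..., a_4) in the standard basis. For each basis vector v_i, ℓ(v_i) = <v_i, a> is a linear equation in the a_j's. Collect the n equations into a matrix system V a = ℓ, where row i of V is v_i (expressed in the standard basis). Since V is invertible (lower-triangular with 1s on the diagonal, up to permutation), solve by back-substitution:
  V =
[[1, 0, 1, 0],
 [0, 1, 0, 0],
 [0, 1, 0, 1],
 [1, 0, 0, 0]]
  V a = (0, -3, -4, -3)
Solving gives a = (-3, -3, 3, -1).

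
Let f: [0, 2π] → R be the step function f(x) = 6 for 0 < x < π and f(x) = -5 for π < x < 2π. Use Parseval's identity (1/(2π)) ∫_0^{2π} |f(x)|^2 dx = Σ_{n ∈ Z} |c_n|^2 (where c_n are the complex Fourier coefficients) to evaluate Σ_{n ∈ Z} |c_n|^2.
Σ |c_n|^2 = 61/2

Parseval equates the L^2 energy of f (normalised by 1/(2π)) with the ℓ^2 sum of its Fourier coefficients: (1/(2π)) ∫_0^{2π} |f|^2 = Σ |c_n|^2.
Compute the left side: (1/(2π)) [∫_0^π 6^2 dx + ∫_π^{2π} (-5)^2 dx] = (1/(2π)) · (36π + 25π) = (36 + 25)/2 = 61/2.
So Σ_{n ∈ Z} |c_n|^2 = 61/2.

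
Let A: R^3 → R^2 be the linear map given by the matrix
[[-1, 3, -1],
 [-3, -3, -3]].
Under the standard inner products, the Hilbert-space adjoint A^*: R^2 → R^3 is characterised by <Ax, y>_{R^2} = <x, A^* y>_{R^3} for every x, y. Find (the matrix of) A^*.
A^* = A^T =
[[-1, -3],
 [3, -3],
 [-1, -3]]

For real matrices with standard dot products, the defining identity <Ax, y> = <x, A^* y> gives (Ax)^T y = x^T (A^*) y, i.e. x^T A^T y = x^T (A^*) y. Since this holds for all x, y, we must have A^* = A^T. Therefore
A^* =
[[-1, -3],
 [3, -3],
 [-1, -3]].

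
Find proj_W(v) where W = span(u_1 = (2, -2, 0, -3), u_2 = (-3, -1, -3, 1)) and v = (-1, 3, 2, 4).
proj_W(v) = (-102/97, 334/97, 174/97, 356/97)

Set up U = [u_1 | ... | u_2] ∈ R^(4×2). The projector onto W = col(U) is P = U (U^T U)^(-1) U^T.
Compute U^T U =
  [17, -7]
  [-7, 20],
and U^T v = (-20, -2).
Solve U^T U · c = U^T v for the coefficients: c = (-138/97, -58/97). The projection is proj_W(v) = U c.
Check: (v - proj_W(v)) · u_1 = 0  (should be 0).
Check: (v - proj_W(v)) · u_2 = 0  (should be 0).
Result: proj_W(v) = (-102/97, 334/97, 174/97, 356/97).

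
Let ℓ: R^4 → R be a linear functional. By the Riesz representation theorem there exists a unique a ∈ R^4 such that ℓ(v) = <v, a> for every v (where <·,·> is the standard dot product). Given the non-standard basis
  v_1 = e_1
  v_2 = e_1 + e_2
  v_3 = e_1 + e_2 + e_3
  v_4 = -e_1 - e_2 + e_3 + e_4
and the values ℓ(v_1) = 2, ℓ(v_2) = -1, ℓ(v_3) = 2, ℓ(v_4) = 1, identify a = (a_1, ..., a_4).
a = (2, -3, 3, -3)

Write a = (a_1, ..., a_4) in the standard basis. For each basis vector v_i, ℓ(v_i) = <v_i, a> is a linear equation in the a_j's. Collect the n equations into a matrix system V a = ℓ, where row i of V is v_i (expressed in the standard basis). Since V is invertible (lower-triangular with 1s on the diagonal, up to permutation), solve by back-substitution:
  V =
[[1, 0, 0, 0],
 [1, 1, 0, 0],
 [1, 1, 1, 0],
 [-1, -1, 1, 1]]
  V a = (2, -1, 2, 1)
Solving gives a = (2, -3, 3, -3).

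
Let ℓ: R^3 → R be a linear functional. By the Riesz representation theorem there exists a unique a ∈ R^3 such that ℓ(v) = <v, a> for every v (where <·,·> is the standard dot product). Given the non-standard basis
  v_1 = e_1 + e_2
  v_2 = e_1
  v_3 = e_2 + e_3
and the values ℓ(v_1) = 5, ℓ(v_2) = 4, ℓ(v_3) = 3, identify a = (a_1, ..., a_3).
a = (4, 1, 2)

Write a = (a_1, ..., a_3) in the standard basis. For each basis vector v_i, ℓ(v_i) = <v_i, a> is a linear equation in the a_j's. Collect the n equations into a matrix system V a = ℓ, where row i of V is v_i (expressed in the standard basis). Since V is invertible (lower-triangular with 1s on the diagonal, up to permutation), solve by back-substitution:
  V =
[[1, 1, 0],
 [1, 0, 0],
 [0, 1, 1]]
  V a = (5, 4, 3)
Solving gives a = (4, 1, 2).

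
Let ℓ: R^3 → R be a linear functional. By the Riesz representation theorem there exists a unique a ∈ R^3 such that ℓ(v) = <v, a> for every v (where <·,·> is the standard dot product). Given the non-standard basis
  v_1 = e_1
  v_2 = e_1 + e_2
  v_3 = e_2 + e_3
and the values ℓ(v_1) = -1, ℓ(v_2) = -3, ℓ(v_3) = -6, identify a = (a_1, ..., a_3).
a = (-1, -2, -4)

Write a = (a_1, ..., a_3) in the standard basis. For each basis vector v_i, ℓ(v_i) = <v_i, a> is a linear equation in the a_j's. Collect the n equations into a matrix system V a = ℓ, where row i of V is v_i (expressed in the standard basis). Since V is invertible (lower-triangular with 1s on the diagonal, up to permutation), solve by back-substitution:
  V =
[[1, 0, 0],
 [1, 1, 0],
 [0, 1, 1]]
  V a = (-1, -3, -6)
Solving gives a = (-1, -2, -4).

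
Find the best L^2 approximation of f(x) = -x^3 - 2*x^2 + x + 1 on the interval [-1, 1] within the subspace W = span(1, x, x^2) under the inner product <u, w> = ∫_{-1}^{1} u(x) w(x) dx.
g(x) = -2*x^2 + 2*x/5 + 1

The best approximation g ∈ W is the orthogonal projection of f onto W. Writing g = a_0 + a_1 x + a_2 x^2, the coefficients solve the normal equations G · a = b where
  G_{ij} = <φ_i, φ_j> and b_i = <f, φ_i>, with φ_0 = 1, φ_1 = x, φ_2 = x^2.
G =
  [2, 0, 2/3]
  [0, 2/3, 0]
  [2/3, 0, 2/5],
b = (2/3, 4/15, -2/15).
Solving gives a_0 = 1, a_1 = 2/5, a_2 = -2, so
  g(x) = -2*x^2 + 2*x/5 + 1.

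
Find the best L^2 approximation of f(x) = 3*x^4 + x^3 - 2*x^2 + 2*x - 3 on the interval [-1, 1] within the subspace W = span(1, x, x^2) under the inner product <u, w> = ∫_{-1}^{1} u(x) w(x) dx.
g(x) = 4*x^2/7 + 13*x/5 - 114/35

The best approximation g ∈ W is the orthogonal projection of f onto W. Writing g = a_0 + a_1 x + a_2 x^2, the coefficients solve the normal equations G · a = b where
  G_{ij} = <φ_i, φ_j> and b_i = <f, φ_i>, with φ_0 = 1, φ_1 = x, φ_2 = x^2.
G =
  [2, 0, 2/3]
  [0, 2/3, 0]
  [2/3, 0, 2/5],
b = (-92/15, 26/15, -68/35).
Solving gives a_0 = -114/35, a_1 = 13/5, a_2 = 4/7, so
  g(x) = 4*x^2/7 + 13*x/5 - 114/35.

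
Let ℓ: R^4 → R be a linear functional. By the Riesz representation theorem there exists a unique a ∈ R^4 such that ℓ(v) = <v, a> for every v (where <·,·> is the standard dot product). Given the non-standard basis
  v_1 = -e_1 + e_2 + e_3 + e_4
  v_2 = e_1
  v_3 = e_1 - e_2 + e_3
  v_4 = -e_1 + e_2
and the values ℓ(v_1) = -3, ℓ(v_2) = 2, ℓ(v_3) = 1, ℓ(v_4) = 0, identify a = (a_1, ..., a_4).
a = (2, 2, 1, -4)

Write a = (a_1, ..., a_4) in the standard basis. For each basis vector v_i, ℓ(v_i) = <v_i, a> is a linear equation in the a_j's. Collect the n equations into a matrix system V a = ℓ, where row i of V is v_i (expressed in the standard basis). Since V is invertible (lower-triangular with 1s on the diagonal, up to permutation), solve by back-substitution:
  V =
[[-1, 1, 1, 1],
 [1, 0, 0, 0],
 [1, -1, 1, 0],
 [-1, 1, 0, 0]]
  V a = (-3, 2, 1, 0)
Solving gives a = (2, 2, 1, -4).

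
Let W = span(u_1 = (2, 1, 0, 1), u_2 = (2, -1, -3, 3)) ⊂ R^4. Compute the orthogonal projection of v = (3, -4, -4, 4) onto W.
proj_W(v) = (2, -39/17, -84/17, 73/17)

Set up U = [u_1 | ... | u_2] ∈ R^(4×2). The projector onto W = col(U) is P = U (U^T U)^(-1) U^T.
Compute U^T U =
  [6, 6]
  [6, 23],
and U^T v = (6, 34).
Solve U^T U · c = U^T v for the coefficients: c = (-11/17, 28/17). The projection is proj_W(v) = U c.
Check: (v - proj_W(v)) · u_1 = 0  (should be 0).
Check: (v - proj_W(v)) · u_2 = 0  (should be 0).
Result: proj_W(v) = (2, -39/17, -84/17, 73/17).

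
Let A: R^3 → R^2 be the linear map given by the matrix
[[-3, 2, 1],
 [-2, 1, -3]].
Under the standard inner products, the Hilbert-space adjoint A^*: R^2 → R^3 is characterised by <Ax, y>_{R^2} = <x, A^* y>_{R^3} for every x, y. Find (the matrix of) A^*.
A^* = A^T =
[[-3, -2],
 [2, 1],
 [1, -3]]

For real matrices with standard dot products, the defining identity <Ax, y> = <x, A^* y> gives (Ax)^T y = x^T (A^*) y, i.e. x^T A^T y = x^T (A^*) y. Since this holds for all x, y, we must have A^* = A^T. Therefore
A^* =
[[-3, -2],
 [2, 1],
 [1, -3]].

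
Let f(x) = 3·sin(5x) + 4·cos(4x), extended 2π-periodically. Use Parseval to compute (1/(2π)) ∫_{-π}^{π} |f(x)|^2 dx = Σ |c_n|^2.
Σ |c_n|^2 = 25/2

Expand |f|^2 and use orthogonality of {sin(nx), cos(mx)} on [-π, π]:
  ∫_{-π}^{π} sin(nx)^2 dx = π, ∫ cos(mx)^2 dx = π, and cross terms integrate to 0.
So ∫_{-π}^{π} f(x)^2 dx = 3^2 · π + 4^2 · π = (9 + 16)π.
Divide by 2π: (9 + 16)/2 = 25/2.
By Parseval, this equals Σ |c_n|^2.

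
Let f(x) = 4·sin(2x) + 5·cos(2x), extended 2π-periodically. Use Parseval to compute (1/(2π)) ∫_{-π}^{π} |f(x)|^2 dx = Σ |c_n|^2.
Σ |c_n|^2 = 41/2

Expand |f|^2 and use orthogonality of {sin(nx), cos(mx)} on [-π, π]:
  ∫_{-π}^{π} sin(nx)^2 dx = π, ∫ cos(mx)^2 dx = π, and cross terms integrate to 0.
So ∫_{-π}^{π} f(x)^2 dx = 4^2 · π + 5^2 · π = (16 + 25)π.
Divide by 2π: (16 + 25)/2 = 41/2.
By Parseval, this equals Σ |c_n|^2.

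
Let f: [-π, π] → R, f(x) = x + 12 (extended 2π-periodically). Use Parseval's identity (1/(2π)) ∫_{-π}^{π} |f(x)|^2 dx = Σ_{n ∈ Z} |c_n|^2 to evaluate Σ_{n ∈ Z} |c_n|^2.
Σ |c_n|^2 = π^2/3 + 144

Expand and integrate term by term over [-π, π]:
  ∫ (x)^2 dx = 1·(2π^3/3); ∫ 2·1·(12)·x dx = 0 (odd integrand); ∫ 12^2 dx = 144·2π.
So (1/(2π)) ∫_{-π}^{π} (x + 12)^2 dx = 1π^2/3 + 144 = π^2/3 + 144.
Parseval ⇒ Σ |c_n|^2 = π^2/3 + 144.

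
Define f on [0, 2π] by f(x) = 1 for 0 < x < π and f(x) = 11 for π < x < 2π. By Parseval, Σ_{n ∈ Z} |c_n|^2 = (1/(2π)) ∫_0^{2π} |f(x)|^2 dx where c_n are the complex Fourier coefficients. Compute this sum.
Σ |c_n|^2 = 61

Parseval equates the L^2 energy of f (normalised by 1/(2π)) with the ℓ^2 sum of its Fourier coefficients: (1/(2π)) ∫_0^{2π} |f|^2 = Σ |c_n|^2.
Compute the left side: (1/(2π)) [∫_0^π 1^2 dx + ∫_π^{2π} 11^2 dx] = (1/(2π)) · (1π + 121π) = (1 + 121)/2 = 61.
So Σ_{n ∈ Z} |c_n|^2 = 61.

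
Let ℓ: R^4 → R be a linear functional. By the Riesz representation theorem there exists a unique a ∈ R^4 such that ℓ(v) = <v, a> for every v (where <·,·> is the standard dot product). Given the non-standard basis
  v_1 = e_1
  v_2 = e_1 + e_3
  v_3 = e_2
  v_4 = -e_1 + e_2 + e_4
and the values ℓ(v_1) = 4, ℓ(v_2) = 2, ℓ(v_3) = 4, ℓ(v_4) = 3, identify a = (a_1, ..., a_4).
a = (4, 4, -2, 3)

Write a = (a_1, ..., a_4) in the standard basis. For each basis vector v_i, ℓ(v_i) = <v_i, a> is a linear equation in the a_j's. Collect the n equations into a matrix system V a = ℓ, where row i of V is v_i (expressed in the standard basis). Since V is invertible (lower-triangular with 1s on the diagonal, up to permutation), solve by back-substitution:
  V =
[[1, 0, 0, 0],
 [1, 0, 1, 0],
 [0, 1, 0, 0],
 [-1, 1, 0, 1]]
  V a = (4, 2, 4, 3)
Solving gives a = (4, 4, -2, 3).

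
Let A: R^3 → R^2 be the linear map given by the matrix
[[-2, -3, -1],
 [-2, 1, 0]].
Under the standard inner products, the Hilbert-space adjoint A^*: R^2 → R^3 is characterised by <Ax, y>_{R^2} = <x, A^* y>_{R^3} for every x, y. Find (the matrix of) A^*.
A^* = A^T =
[[-2, -2],
 [-3, 1],
 [-1, 0]]

For real matrices with standard dot products, the defining identity <Ax, y> = <x, A^* y> gives (Ax)^T y = x^T (A^*) y, i.e. x^T A^T y = x^T (A^*) y. Since this holds for all x, y, we must have A^* = A^T. Therefore
A^* =
[[-2, -2],
 [-3, 1],
 [-1, 0]].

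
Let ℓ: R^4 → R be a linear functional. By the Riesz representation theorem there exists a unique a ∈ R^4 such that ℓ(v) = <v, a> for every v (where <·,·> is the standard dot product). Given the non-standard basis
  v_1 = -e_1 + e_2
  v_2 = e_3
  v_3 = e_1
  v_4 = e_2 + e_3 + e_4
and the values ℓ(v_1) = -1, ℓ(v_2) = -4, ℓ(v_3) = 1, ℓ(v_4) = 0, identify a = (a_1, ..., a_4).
a = (1, 0, -4, 4)

Write a = (a_1, ..., a_4) in the standard basis. For each basis vector v_i, ℓ(v_i) = <v_i, a> is a linear equation in the a_j's. Collect the n equations into a matrix system V a = ℓ, where row i of V is v_i (expressed in the standard basis). Since V is invertible (lower-triangular with 1s on the diagonal, up to permutation), solve by back-substitution:
  V =
[[-1, 1, 0, 0],
 [0, 0, 1, 0],
 [1, 0, 0, 0],
 [0, 1, 1, 1]]
  V a = (-1, -4, 1, 0)
Solving gives a = (1, 0, -4, 4).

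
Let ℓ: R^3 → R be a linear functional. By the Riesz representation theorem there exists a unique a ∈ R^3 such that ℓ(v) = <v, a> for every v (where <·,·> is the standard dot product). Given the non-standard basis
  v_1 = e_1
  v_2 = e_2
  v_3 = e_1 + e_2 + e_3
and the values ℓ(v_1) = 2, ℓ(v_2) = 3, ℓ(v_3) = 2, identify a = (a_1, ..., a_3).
a = (2, 3, -3)

Write a = (a_1, ..., a_3) in the standard basis. For each basis vector v_i, ℓ(v_i) = <v_i, a> is a linear equation in the a_j's. Collect the n equations into a matrix system V a = ℓ, where row i of V is v_i (expressed in the standard basis). Since V is invertible (lower-triangular with 1s on the diagonal, up to permutation), solve by back-substitution:
  V =
[[1, 0, 0],
 [0, 1, 0],
 [1, 1, 1]]
  V a = (2, 3, 2)
Solving gives a = (2, 3, -3).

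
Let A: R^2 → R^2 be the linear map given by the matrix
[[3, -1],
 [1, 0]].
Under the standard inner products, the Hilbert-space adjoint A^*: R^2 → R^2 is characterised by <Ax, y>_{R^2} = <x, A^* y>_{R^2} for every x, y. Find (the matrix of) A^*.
A^* = A^T =
[[3, 1],
 [-1, 0]]

For real matrices with standard dot products, the defining identity <Ax, y> = <x, A^* y> gives (Ax)^T y = x^T (A^*) y, i.e. x^T A^T y = x^T (A^*) y. Since this holds for all x, y, we must have A^* = A^T. Therefore
A^* =
[[3, 1],
 [-1, 0]].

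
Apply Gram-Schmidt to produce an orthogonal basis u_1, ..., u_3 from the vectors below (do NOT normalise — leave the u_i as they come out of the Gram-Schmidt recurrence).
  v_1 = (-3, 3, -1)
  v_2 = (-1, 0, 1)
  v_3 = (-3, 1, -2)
Orthogonal basis:
  u_1 = (-3, 3, -1)
  u_2 = (-13/19, -6/19, 21/19)
  u_3 = (-33/34, -22/17, -33/34)

Apply the Gram-Schmidt recurrence
  u_1 = v_1
  u_i = v_i − Σ_{j<i} ((v_i · u_j) / (u_j · u_j)) · u_j.

Step by step this gives:
  u_1 = (-3, 3, -1)
  u_2 = (-13/19, -6/19, 21/19)
  u_3 = (-33/34, -22/17, -33/34)

Orthogonality check:
  u_2 · u_1 = 0 (should be 0)
  u_3 · u_1 = 0 (should be 0)
  u_3 · u_2 = 0 (should be 0)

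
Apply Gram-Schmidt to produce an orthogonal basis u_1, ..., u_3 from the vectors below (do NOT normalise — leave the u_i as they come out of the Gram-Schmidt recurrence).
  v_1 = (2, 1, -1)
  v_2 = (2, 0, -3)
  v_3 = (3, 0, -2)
Orthogonal basis:
  u_1 = (2, 1, -1)
  u_2 = (-1/3, -7/6, -11/6)
  u_3 = (15/29, -20/29, 10/29)

Apply the Gram-Schmidt recurrence
  u_1 = v_1
  u_i = v_i − Σ_{j<i} ((v_i · u_j) / (u_j · u_j)) · u_j.

Step by step this gives:
  u_1 = (2, 1, -1)
  u_2 = (-1/3, -7/6, -11/6)
  u_3 = (15/29, -20/29, 10/29)

Orthogonality check:
  u_2 · u_1 = 0 (should be 0)
  u_3 · u_1 = 0 (should be 0)
  u_3 · u_2 = 0 (should be 0)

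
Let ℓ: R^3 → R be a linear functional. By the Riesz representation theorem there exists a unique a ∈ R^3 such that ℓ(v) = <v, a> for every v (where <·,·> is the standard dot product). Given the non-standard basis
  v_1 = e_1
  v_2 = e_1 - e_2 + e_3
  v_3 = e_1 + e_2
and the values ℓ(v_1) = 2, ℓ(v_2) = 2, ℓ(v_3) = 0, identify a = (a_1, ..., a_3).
a = (2, -2, -2)

Write a = (a_1, ..., a_3) in the standard basis. For each basis vector v_i, ℓ(v_i) = <v_i, a> is a linear equation in the a_j's. Collect the n equations into a matrix system V a = ℓ, where row i of V is v_i (expressed in the standard basis). Since V is invertible (lower-triangular with 1s on the diagonal, up to permutation), solve by back-substitution:
  V =
[[1, 0, 0],
 [1, -1, 1],
 [1, 1, 0]]
  V a = (2, 2, 0)
Solving gives a = (2, -2, -2).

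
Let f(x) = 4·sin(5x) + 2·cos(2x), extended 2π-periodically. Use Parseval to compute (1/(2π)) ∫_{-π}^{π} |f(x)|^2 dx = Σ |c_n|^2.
Σ |c_n|^2 = 10

Expand |f|^2 and use orthogonality of {sin(nx), cos(mx)} on [-π, π]:
  ∫_{-π}^{π} sin(nx)^2 dx = π, ∫ cos(mx)^2 dx = π, and cross terms integrate to 0.
So ∫_{-π}^{π} f(x)^2 dx = 4^2 · π + 2^2 · π = (16 + 4)π.
Divide by 2π: (16 + 4)/2 = 10.
By Parseval, this equals Σ |c_n|^2.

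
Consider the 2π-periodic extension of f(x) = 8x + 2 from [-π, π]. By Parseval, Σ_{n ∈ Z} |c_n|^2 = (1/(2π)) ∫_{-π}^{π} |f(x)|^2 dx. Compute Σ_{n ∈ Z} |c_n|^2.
Σ |c_n|^2 = 64π^2/3 + 4

Expand and integrate term by term over [-π, π]:
  ∫ (8x)^2 dx = 64·(2π^3/3); ∫ 2·8·(2)·x dx = 0 (odd integrand); ∫ 2^2 dx = 4·2π.
So (1/(2π)) ∫_{-π}^{π} (8x + 2)^2 dx = 64π^2/3 + 4 = 64π^2/3 + 4.
Parseval ⇒ Σ |c_n|^2 = 64π^2/3 + 4.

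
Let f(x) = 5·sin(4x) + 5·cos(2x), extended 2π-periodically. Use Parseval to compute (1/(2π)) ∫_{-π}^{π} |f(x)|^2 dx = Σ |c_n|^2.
Σ |c_n|^2 = 25

Expand |f|^2 and use orthogonality of {sin(nx), cos(mx)} on [-π, π]:
  ∫_{-π}^{π} sin(nx)^2 dx = π, ∫ cos(mx)^2 dx = π, and cross terms integrate to 0.
So ∫_{-π}^{π} f(x)^2 dx = 5^2 · π + 5^2 · π = (25 + 25)π.
Divide by 2π: (25 + 25)/2 = 25.
By Parseval, this equals Σ |c_n|^2.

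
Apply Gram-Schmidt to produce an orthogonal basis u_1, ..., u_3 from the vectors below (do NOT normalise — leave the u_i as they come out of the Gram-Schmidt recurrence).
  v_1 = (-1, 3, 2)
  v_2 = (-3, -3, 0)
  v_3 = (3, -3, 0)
Orthogonal basis:
  u_1 = (-1, 3, 2)
  u_2 = (-24/7, -12/7, 6/7)
  u_3 = (1, -1, 2)

Apply the Gram-Schmidt recurrence
  u_1 = v_1
  u_i = v_i − Σ_{j<i} ((v_i · u_j) / (u_j · u_j)) · u_j.

Step by step this gives:
  u_1 = (-1, 3, 2)
  u_2 = (-24/7, -12/7, 6/7)
  u_3 = (1, -1, 2)

Orthogonality check:
  u_2 · u_1 = 0 (should be 0)
  u_3 · u_1 = 0 (should be 0)
  u_3 · u_2 = 0 (should be 0)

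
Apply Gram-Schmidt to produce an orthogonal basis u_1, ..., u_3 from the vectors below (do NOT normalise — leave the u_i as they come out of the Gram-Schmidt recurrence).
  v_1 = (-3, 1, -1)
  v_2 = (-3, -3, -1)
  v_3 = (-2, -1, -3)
Orthogonal basis:
  u_1 = (-3, 1, -1)
  u_2 = (-12/11, -40/11, -4/11)
  u_3 = (7/10, 0, -21/10)

Apply the Gram-Schmidt recurrence
  u_1 = v_1
  u_i = v_i − Σ_{j<i} ((v_i · u_j) / (u_j · u_j)) · u_j.

Step by step this gives:
  u_1 = (-3, 1, -1)
  u_2 = (-12/11, -40/11, -4/11)
  u_3 = (7/10, 0, -21/10)

Orthogonality check:
  u_2 · u_1 = 0 (should be 0)
  u_3 · u_1 = 0 (should be 0)
  u_3 · u_2 = 0 (should be 0)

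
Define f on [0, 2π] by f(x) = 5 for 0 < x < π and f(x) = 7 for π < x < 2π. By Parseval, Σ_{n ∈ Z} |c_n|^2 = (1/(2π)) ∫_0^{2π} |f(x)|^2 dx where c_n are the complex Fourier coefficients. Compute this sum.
Σ |c_n|^2 = 37

Parseval equates the L^2 energy of f (normalised by 1/(2π)) with the ℓ^2 sum of its Fourier coefficients: (1/(2π)) ∫_0^{2π} |f|^2 = Σ |c_n|^2.
Compute the left side: (1/(2π)) [∫_0^π 5^2 dx + ∫_π^{2π} 7^2 dx] = (1/(2π)) · (25π + 49π) = (25 + 49)/2 = 37.
So Σ_{n ∈ Z} |c_n|^2 = 37.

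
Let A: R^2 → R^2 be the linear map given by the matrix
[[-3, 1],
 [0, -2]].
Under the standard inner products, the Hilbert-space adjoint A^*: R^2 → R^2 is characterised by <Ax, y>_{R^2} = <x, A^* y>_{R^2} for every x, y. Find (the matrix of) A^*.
A^* = A^T =
[[-3, 0],
 [1, -2]]

For real matrices with standard dot products, the defining identity <Ax, y> = <x, A^* y> gives (Ax)^T y = x^T (A^*) y, i.e. x^T A^T y = x^T (A^*) y. Since this holds for all x, y, we must have A^* = A^T. Therefore
A^* =
[[-3, 0],
 [1, -2]].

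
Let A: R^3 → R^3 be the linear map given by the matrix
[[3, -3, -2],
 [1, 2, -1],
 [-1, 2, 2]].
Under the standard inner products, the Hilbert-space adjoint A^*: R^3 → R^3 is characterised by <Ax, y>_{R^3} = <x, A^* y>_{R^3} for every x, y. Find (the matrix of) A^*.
A^* = A^T =
[[3, 1, -1],
 [-3, 2, 2],
 [-2, -1, 2]]

For real matrices with standard dot products, the defining identity <Ax, y> = <x, A^* y> gives (Ax)^T y = x^T (A^*) y, i.e. x^T A^T y = x^T (A^*) y. Since this holds for all x, y, we must have A^* = A^T. Therefore
A^* =
[[3, 1, -1],
 [-3, 2, 2],
 [-2, -1, 2]].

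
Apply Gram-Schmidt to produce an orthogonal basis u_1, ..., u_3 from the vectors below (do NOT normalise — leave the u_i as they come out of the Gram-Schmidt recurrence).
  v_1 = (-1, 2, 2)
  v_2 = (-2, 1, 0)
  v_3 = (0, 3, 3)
Orthogonal basis:
  u_1 = (-1, 2, 2)
  u_2 = (-14/9, 1/9, -8/9)
  u_3 = (6/29, 12/29, -9/29)

Apply the Gram-Schmidt recurrence
  u_1 = v_1
  u_i = v_i − Σ_{j<i} ((v_i · u_j) / (u_j · u_j)) · u_j.

Step by step this gives:
  u_1 = (-1, 2, 2)
  u_2 = (-14/9, 1/9, -8/9)
  u_3 = (6/29, 12/29, -9/29)

Orthogonality check:
  u_2 · u_1 = 0 (should be 0)
  u_3 · u_1 = 0 (should be 0)
  u_3 · u_2 = 0 (should be 0)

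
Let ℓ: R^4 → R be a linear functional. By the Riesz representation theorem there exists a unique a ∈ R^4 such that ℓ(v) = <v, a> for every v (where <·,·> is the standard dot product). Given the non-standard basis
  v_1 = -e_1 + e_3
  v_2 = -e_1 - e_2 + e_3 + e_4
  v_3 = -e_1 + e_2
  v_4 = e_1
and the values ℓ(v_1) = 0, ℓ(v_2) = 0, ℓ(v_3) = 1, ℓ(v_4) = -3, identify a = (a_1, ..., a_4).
a = (-3, -2, -3, -2)

Write a = (a_1, ..., a_4) in the standard basis. For each basis vector v_i, ℓ(v_i) = <v_i, a> is a linear equation in the a_j's. Collect the n equations into a matrix system V a = ℓ, where row i of V is v_i (expressed in the standard basis). Since V is invertible (lower-triangular with 1s on the diagonal, up to permutation), solve by back-substitution:
  V =
[[-1, 0, 1, 0],
 [-1, -1, 1, 1],
 [-1, 1, 0, 0],
 [1, 0, 0, 0]]
  V a = (0, 0, 1, -3)
Solving gives a = (-3, -2, -3, -2).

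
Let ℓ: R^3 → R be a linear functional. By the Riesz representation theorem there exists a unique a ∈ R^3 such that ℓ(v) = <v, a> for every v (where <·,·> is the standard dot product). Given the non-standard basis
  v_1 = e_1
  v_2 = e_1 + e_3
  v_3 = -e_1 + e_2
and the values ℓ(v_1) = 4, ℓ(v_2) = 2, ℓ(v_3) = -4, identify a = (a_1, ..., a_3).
a = (4, 0, -2)

Write a = (a_1, ..., a_3) in the standard basis. For each basis vector v_i, ℓ(v_i) = <v_i, a> is a linear equation in the a_j's. Collect the n equations into a matrix system V a = ℓ, where row i of V is v_i (expressed in the standard basis). Since V is invertible (lower-triangular with 1s on the diagonal, up to permutation), solve by back-substitution:
  V =
[[1, 0, 0],
 [1, 0, 1],
 [-1, 1, 0]]
  V a = (4, 2, -4)
Solving gives a = (4, 0, -2).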